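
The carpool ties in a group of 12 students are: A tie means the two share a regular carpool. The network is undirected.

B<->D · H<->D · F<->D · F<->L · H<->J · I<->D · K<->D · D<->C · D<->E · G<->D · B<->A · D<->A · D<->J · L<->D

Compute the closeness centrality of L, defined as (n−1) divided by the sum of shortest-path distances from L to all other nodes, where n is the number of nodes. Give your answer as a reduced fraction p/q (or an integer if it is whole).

11/20

Distances from L: A:2, B:2, C:2, D:1, E:2, F:1, G:2, H:2, I:2, J:2, K:2. Sum = 20.
n = 12, so closeness = 11/20.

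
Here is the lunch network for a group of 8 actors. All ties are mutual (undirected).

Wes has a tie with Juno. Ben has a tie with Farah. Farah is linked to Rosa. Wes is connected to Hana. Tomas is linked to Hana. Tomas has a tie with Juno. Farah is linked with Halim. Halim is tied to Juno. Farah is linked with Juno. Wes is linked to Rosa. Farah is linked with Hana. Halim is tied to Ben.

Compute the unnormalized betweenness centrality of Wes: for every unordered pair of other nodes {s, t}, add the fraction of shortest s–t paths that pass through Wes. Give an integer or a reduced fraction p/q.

11/6

Pairs whose geodesics pass through Wes — Juno–Hana: 1/3; Juno–Rosa: 1/2; Hana–Rosa: 1/2; Tomas–Rosa: 2/4.
All other pairs contribute 0.
Summing the contributions gives betweenness(Wes) = 11/6.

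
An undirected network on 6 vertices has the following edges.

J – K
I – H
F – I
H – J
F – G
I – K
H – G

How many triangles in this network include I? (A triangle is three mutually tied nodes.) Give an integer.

0

I's neighbors are F, H, and K, but none of them are tied to each other, so no triangle contains I.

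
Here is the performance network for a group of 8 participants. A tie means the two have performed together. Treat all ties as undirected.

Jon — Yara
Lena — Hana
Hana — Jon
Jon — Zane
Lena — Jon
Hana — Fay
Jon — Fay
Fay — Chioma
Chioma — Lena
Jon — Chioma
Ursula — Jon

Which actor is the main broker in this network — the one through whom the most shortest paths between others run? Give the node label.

Jon

Unnormalized betweenness of each node: Chioma:1/3, Fay:1/3, Hana:1/3, Jon:47/3, Lena:1/3, Ursula:0, Yara:0, Zane:0.
Jon has the largest value, 47/3, making it the main broker — the node through which the most shortest paths run.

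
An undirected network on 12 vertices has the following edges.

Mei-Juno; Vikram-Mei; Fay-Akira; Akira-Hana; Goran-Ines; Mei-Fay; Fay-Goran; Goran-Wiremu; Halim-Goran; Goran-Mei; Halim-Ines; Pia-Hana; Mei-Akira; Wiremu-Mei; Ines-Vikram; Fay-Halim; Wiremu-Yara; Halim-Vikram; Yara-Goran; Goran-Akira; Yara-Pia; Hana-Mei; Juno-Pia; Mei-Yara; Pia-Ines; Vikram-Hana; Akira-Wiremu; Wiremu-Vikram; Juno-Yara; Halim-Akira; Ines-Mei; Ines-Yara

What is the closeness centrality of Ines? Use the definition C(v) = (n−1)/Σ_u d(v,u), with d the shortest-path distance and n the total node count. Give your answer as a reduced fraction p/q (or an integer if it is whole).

11/16

Distances from Ines: Akira:2, Fay:2, Goran:1, Halim:1, Hana:2, Juno:2, Mei:1, Pia:1, Vikram:1, Wiremu:2, Yara:1. Sum = 16.
n = 12, so closeness = 11/16.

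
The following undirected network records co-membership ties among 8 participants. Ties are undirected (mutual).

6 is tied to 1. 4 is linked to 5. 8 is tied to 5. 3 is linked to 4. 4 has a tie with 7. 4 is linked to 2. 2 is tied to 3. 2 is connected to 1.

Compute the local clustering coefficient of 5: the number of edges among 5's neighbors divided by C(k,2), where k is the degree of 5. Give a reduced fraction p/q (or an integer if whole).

5's neighbors: 4 and 8 (k = 2).
Possible neighbor pairs: C(2,2) = 1. Edges among them: none → e = 0.
Clustering(5) = 0/1.

0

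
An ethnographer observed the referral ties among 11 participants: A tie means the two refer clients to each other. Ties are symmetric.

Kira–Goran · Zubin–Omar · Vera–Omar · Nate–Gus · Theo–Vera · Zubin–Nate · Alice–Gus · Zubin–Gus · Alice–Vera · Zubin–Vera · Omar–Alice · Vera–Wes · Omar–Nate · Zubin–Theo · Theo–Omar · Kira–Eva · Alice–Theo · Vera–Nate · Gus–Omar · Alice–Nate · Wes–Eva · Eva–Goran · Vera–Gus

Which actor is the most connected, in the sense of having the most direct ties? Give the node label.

Vera

Degrees — Alice:5, Eva:3, Goran:2, Gus:5, Kira:2, Nate:5, Omar:6, Theo:4, Vera:7, Wes:2, Zubin:5.
The maximum is 7, attained only by Vera.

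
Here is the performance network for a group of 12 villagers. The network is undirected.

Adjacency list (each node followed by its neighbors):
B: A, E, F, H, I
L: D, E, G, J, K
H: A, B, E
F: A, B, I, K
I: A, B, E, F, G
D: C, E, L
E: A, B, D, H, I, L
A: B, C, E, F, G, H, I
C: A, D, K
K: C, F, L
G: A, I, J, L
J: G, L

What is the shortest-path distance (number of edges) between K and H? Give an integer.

3

One shortest route is K – F – B – H, which uses 3 edges, and at distance 2 from K we only reach {A, B, D, E, G, I, J}, which does not include H. So d(K,H) = 3.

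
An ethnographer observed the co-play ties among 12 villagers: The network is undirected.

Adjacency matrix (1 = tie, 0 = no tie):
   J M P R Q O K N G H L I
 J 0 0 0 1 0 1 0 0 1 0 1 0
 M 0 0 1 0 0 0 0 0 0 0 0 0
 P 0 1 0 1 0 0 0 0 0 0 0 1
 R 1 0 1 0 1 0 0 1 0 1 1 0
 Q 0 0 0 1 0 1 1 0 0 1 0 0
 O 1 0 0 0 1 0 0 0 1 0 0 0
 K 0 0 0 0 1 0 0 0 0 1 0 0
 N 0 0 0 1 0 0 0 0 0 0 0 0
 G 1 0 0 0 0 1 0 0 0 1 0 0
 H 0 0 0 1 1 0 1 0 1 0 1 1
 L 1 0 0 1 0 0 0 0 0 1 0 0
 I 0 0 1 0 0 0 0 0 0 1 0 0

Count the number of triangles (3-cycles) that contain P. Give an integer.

P's neighbors are I, M, and R, but none of them are tied to each other, so no triangle contains P.

0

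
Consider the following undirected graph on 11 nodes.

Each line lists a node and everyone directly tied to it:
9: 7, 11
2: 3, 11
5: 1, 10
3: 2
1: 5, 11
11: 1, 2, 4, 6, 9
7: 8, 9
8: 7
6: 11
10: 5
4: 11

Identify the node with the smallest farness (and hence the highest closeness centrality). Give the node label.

Farness (sum of distances to all others) for each node — 1:22, 2:24, 3:33, 4:26, 5:29, 6:26, 7:29, 8:38, 9:22, 10:38, 11:17.
The smallest farness is 17, for 11, so 11 has the highest closeness.

11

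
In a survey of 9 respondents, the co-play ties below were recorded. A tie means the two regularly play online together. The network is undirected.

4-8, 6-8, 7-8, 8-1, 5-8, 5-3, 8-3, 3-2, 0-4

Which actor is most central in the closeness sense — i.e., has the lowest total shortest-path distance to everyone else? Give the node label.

Farness (sum of distances to all others) for each node — 0:22, 1:17, 2:21, 3:14, 4:15, 5:15, 6:17, 7:17, 8:10.
The smallest farness is 10, for 8, so 8 has the highest closeness.

8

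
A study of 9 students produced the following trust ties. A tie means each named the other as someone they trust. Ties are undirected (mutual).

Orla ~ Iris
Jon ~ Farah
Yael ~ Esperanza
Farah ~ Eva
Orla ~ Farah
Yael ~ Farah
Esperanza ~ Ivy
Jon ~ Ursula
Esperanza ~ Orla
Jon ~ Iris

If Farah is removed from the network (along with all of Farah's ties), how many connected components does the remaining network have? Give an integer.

Without Farah, the remaining ties split the others into: {Esperanza, Iris, Ivy, Jon, Orla, Ursula, Yael}; {Eva}.
That's 2 separate components.

2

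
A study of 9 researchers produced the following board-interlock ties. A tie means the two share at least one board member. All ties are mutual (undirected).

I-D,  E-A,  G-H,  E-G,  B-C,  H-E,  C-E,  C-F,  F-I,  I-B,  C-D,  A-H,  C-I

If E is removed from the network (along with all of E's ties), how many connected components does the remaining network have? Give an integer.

2

Without E, the remaining ties split the others into: {A, G, H}; {B, C, D, F, I}.
That's 2 separate components.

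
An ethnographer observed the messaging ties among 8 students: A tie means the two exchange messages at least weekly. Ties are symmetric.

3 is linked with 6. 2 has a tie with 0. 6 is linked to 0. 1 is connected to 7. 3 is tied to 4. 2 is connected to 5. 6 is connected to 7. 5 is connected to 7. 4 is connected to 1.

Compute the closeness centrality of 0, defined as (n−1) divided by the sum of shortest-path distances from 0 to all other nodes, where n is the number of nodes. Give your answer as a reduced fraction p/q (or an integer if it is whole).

1/2

Distances from 0: 1:3, 2:1, 3:2, 4:3, 5:2, 6:1, 7:2. Sum = 14.
n = 8, so closeness = 7/14 = 1/2.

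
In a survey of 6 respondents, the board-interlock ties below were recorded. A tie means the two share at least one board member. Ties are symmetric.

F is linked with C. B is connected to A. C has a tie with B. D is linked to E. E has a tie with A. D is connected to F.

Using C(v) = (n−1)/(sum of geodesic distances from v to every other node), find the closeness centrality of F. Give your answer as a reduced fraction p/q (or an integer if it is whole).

5/9

Distances from F: A:3, B:2, C:1, D:1, E:2. Sum = 9.
n = 6, so closeness = 5/9.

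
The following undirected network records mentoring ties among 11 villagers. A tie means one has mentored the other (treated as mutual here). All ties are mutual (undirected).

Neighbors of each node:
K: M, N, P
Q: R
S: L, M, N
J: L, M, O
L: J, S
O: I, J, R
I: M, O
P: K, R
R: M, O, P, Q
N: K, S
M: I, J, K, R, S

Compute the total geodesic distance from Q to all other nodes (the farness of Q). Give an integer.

27

Distances from Q: I:3, J:3, K:3, L:4, M:2, N:4, O:2, P:2, R:1, S:3.
Sum = 3 + 3 + 3 + 4 + 2 + 4 + 2 + 2 + 1 + 3 = 27.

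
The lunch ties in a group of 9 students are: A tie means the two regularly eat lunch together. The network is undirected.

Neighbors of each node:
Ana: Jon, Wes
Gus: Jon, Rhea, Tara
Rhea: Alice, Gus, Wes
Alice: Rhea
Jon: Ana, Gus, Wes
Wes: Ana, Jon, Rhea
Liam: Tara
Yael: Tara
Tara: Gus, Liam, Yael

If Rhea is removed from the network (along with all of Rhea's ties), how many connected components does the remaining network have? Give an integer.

Without Rhea, the remaining ties split the others into: {Ana, Gus, Jon, Liam, Tara, Wes, Yael}; {Alice}.
That's 2 separate components.

2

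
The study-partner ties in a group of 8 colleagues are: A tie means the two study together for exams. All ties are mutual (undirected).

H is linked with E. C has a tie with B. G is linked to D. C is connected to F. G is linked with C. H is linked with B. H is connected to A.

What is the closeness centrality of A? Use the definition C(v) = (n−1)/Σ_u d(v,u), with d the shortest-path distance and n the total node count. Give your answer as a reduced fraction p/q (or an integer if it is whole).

Distances from A: B:2, C:3, D:5, E:2, F:4, G:4, H:1. Sum = 21.
n = 8, so closeness = 7/21 = 1/3.

1/3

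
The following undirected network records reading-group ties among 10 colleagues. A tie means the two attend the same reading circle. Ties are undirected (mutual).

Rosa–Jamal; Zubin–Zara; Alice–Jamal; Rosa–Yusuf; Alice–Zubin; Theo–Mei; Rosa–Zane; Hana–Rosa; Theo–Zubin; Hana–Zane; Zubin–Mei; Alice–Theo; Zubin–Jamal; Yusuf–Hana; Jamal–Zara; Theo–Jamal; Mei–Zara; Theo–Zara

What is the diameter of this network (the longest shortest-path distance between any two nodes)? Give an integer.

4

Eccentricity of each node (its greatest distance to any other): Alice:3, Hana:4, Jamal:2, Mei:4, Rosa:3, Theo:3, Yusuf:4, Zane:4, Zara:3, Zubin:3.
The maximum eccentricity is 4, realized for instance by the pair Yusuf–Mei via Yusuf – Rosa – Jamal – Theo – Mei. So the diameter is 4.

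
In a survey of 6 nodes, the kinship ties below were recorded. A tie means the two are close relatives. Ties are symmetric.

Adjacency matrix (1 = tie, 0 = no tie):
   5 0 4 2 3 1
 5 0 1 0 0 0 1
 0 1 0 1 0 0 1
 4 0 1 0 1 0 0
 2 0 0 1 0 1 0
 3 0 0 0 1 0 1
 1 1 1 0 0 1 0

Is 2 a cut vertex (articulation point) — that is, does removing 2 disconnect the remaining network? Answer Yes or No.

Even without 2, every remaining node can still reach every other (the residual graph is connected), so 2 is not a cut vertex.

No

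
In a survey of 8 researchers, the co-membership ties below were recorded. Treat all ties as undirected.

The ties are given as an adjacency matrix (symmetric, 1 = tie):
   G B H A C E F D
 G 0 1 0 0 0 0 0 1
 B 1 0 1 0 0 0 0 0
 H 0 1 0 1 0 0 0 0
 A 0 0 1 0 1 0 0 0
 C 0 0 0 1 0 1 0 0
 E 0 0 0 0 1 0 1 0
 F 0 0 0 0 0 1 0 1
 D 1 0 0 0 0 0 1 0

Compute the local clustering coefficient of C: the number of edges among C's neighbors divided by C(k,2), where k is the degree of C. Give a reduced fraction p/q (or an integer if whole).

C's neighbors: A and E (k = 2).
Possible neighbor pairs: C(2,2) = 1. Edges among them: none → e = 0.
Clustering(C) = 0/1.

0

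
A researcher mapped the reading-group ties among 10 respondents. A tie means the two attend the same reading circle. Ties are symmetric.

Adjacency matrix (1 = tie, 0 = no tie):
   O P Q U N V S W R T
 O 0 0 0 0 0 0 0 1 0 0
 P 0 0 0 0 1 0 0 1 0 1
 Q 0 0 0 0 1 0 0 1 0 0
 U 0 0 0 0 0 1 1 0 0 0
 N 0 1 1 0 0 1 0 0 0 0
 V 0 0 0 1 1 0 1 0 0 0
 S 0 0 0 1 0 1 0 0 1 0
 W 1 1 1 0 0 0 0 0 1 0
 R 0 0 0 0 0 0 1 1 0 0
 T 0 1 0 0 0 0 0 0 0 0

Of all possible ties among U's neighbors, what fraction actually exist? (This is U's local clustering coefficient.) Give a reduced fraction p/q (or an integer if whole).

1

U's neighbors: S and V (k = 2).
Possible neighbor pairs: C(2,2) = 1. Edges among them: S–V → e = 1.
Clustering(U) = 1/1.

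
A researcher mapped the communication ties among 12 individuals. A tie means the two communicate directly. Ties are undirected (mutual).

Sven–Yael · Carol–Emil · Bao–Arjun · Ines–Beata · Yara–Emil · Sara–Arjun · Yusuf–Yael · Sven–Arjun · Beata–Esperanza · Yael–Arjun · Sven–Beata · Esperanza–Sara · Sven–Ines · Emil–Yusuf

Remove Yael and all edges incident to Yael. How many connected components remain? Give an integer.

2

Without Yael, the remaining ties split the others into: {Arjun, Bao, Beata, Esperanza, Ines, Sara, Sven}; {Carol, Emil, Yara, Yusuf}.
That's 2 separate components.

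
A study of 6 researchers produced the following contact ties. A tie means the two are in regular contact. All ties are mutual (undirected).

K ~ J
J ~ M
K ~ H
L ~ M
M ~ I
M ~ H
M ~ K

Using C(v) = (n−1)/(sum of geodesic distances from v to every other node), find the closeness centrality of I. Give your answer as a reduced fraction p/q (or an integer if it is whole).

Distances from I: H:2, J:2, K:2, L:2, M:1. Sum = 9.
n = 6, so closeness = 5/9.

5/9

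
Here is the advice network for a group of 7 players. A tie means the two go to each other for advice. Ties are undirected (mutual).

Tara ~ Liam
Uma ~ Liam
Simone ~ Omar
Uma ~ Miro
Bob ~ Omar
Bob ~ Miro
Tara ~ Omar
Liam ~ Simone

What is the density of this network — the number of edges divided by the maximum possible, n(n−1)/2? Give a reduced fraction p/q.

8/21

There are 8 edges and 7 nodes, so the maximum possible is C(7,2) = 21.
Density = 8/21.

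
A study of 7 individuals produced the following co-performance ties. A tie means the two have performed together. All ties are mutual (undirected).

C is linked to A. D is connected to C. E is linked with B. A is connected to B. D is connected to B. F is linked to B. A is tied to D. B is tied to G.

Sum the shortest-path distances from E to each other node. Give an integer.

Distances from E: A:2, B:1, C:3, D:2, F:2, G:2.
Sum = 2 + 1 + 3 + 2 + 2 + 2 = 12.

12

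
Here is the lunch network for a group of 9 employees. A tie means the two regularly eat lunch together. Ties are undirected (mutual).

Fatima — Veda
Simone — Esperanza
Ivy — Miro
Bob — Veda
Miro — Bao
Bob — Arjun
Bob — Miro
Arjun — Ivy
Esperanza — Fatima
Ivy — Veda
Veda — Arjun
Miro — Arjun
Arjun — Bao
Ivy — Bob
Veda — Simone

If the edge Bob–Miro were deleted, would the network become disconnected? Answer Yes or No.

No

Even without that edge, Bob still reaches Miro via Bob – Ivy – Miro, so the network stays connected. Not a bridge.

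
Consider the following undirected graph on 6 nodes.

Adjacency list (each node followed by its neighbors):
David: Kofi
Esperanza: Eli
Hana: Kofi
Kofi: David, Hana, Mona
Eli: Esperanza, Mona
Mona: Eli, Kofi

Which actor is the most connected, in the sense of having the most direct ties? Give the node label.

Degrees — David:1, Eli:2, Esperanza:1, Hana:1, Kofi:3, Mona:2.
The maximum is 3, attained only by Kofi.

Kofi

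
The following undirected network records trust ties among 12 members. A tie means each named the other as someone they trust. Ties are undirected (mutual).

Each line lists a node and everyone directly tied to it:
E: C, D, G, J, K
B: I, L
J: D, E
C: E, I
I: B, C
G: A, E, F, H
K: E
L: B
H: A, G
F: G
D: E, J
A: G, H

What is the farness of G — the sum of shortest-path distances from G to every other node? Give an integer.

24

Distances from G: A:1, B:4, C:2, D:2, E:1, F:1, H:1, I:3, J:2, K:2, L:5.
Sum = 1 + 4 + 2 + 2 + 1 + 1 + 1 + 3 + 2 + 2 + 5 = 24.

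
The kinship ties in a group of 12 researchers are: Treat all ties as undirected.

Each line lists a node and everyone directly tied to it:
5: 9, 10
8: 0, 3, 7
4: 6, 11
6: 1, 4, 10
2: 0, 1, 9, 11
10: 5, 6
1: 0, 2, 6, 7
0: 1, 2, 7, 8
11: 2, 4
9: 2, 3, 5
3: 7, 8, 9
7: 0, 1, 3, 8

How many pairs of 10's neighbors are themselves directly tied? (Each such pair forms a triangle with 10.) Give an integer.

0

10's neighbors are 5 and 6, but none of them are tied to each other, so no triangle contains 10.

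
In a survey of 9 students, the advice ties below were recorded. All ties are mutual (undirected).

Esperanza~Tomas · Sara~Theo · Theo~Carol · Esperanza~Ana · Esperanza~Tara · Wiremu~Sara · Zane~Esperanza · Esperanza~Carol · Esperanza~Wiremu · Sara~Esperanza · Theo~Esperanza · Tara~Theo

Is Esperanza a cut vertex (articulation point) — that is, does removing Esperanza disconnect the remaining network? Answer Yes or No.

Removing Esperanza leaves {Carol, Sara, Tara, Theo, and Wiremu} with no path to {Tomas}, so the network splits into 4 components. Esperanza is a cut vertex.

Yes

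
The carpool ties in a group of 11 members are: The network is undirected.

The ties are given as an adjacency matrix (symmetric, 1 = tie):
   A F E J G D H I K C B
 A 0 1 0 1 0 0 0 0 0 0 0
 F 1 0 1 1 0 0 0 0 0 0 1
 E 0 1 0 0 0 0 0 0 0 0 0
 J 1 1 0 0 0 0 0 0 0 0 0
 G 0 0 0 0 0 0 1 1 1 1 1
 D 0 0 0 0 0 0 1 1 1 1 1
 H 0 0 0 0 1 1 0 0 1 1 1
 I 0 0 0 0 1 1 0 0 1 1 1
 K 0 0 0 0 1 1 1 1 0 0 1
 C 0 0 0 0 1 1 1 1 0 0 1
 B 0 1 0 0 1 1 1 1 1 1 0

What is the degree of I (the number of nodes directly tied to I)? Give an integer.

5

I is directly tied to B, C, D, G, and K. That is 5 neighbors, so the degree of I is 5.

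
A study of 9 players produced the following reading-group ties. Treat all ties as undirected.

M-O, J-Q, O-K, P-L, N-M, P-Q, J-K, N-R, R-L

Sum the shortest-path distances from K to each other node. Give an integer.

20

Distances from K: J:1, L:4, M:2, N:3, O:1, P:3, Q:2, R:4.
Sum = 1 + 4 + 2 + 3 + 1 + 3 + 2 + 4 = 20.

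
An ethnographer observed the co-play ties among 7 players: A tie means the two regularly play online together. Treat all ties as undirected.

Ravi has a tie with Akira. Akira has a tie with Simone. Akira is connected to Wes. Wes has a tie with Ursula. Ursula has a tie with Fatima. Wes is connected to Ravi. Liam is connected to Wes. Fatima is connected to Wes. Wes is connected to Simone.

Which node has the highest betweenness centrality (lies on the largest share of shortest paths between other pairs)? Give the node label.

Wes

Unnormalized betweenness of each node: Akira:1/2, Fatima:0, Liam:0, Ravi:0, Simone:0, Ursula:0, Wes:23/2.
Wes has the largest value, 23/2, making it the main broker — the node through which the most shortest paths run.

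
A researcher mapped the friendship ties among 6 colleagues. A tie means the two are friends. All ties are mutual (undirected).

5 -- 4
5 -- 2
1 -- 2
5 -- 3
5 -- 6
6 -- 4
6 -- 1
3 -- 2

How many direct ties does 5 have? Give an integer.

4

5 is directly tied to 2, 3, 4, and 6. That is 4 neighbors, so the degree of 5 is 4.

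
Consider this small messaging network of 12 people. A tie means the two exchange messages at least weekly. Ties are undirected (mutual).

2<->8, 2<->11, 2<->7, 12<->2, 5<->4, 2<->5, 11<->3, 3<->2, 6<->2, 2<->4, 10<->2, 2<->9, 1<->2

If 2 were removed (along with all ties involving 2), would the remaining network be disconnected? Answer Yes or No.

Yes

Removing 2 leaves {1} with no path to {10}, so the network splits into 9 components. 2 is a cut vertex.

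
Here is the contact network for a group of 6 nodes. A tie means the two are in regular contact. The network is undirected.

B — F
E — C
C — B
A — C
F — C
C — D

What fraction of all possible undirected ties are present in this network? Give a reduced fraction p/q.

There are 6 edges and 6 nodes, so the maximum possible is C(6,2) = 15.
Density = 6/15 = 2/5.

2/5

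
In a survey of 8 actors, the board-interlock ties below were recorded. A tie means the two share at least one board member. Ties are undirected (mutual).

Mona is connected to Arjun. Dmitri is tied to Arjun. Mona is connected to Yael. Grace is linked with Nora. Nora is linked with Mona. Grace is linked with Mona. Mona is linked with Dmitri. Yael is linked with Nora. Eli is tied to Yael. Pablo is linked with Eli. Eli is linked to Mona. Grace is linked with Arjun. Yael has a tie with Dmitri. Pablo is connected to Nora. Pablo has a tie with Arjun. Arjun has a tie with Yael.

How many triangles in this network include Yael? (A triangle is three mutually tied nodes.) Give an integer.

5

Yael's neighbors: Arjun, Dmitri, Eli, Mona, and Nora.
Neighbor pairs that are themselves tied: Yael–Arjun–Dmitri; Yael–Arjun–Mona; Yael–Dmitri–Mona; Yael–Eli–Mona; Yael–Mona–Nora. Each forms one triangle with Yael, for 5 in total.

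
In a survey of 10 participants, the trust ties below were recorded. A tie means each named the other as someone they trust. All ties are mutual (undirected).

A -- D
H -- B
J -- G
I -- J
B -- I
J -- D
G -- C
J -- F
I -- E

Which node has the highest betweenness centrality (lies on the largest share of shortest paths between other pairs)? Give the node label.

J

Unnormalized betweenness of each node: A:0, B:8, C:0, D:8, E:0, F:0, G:8, H:0, I:20, J:28.
J has the largest value, 28, making it the main broker — the node through which the most shortest paths run.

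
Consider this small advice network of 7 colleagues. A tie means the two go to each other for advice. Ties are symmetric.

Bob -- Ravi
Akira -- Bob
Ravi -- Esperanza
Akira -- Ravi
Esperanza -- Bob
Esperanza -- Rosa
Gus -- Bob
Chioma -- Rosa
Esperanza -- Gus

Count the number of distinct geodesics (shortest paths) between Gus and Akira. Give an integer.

1

The shortest distance is 2, and the only length-2 path is Gus–Bob–Akira. So there is exactly 1 shortest path.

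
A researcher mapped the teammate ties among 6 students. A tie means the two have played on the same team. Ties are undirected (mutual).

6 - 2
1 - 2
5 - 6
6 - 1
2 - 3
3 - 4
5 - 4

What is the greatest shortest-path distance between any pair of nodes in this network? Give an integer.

3

Eccentricity of each node (its greatest distance to any other): 1:3, 2:2, 3:2, 4:3, 5:2, 6:2.
The maximum eccentricity is 3, realized for instance by the pair 4–1 via 4 – 3 – 2 – 1. So the diameter is 3.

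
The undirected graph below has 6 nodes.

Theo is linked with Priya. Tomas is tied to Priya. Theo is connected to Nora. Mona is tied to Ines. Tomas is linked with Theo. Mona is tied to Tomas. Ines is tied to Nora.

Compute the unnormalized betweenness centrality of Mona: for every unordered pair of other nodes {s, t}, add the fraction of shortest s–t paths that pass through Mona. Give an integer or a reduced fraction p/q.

Pairs whose geodesics pass through Mona — Tomas–Ines: 1; Ines–Priya: 1/2.
All other pairs contribute 0.
Summing the contributions gives betweenness(Mona) = 3/2.

3/2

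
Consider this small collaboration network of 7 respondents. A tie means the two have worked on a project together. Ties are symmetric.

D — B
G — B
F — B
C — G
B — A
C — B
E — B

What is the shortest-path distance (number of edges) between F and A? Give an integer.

2

One shortest route is F – B – A, which uses 2 edges, and F and A are not directly tied, so nothing shorter exists. So d(F,A) = 2.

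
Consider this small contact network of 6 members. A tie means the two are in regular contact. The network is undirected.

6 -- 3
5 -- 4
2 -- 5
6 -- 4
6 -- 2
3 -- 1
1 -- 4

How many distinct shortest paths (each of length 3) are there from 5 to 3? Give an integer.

The shortest distance is 3. The length-3 paths are: 5–2–6–3; 5–4–6–3; 5–4–1–3.
That gives 3 distinct shortest paths.

3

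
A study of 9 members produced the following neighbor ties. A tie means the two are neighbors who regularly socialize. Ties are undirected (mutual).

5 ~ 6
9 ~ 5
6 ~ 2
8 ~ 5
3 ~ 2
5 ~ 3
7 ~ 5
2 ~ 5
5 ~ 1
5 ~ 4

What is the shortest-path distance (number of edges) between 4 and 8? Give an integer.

2

One shortest route is 4 – 5 – 8, which uses 2 edges, and 4 and 8 are not directly tied, so nothing shorter exists. So d(4,8) = 2.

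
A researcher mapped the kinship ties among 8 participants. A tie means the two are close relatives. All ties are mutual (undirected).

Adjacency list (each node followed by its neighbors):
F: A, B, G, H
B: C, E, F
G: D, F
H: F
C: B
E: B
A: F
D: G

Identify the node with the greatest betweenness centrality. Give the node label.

F

Unnormalized betweenness of each node: A:0, B:11, C:0, D:0, E:0, F:17, G:6, H:0.
F has the largest value, 17, making it the main broker — the node through which the most shortest paths run.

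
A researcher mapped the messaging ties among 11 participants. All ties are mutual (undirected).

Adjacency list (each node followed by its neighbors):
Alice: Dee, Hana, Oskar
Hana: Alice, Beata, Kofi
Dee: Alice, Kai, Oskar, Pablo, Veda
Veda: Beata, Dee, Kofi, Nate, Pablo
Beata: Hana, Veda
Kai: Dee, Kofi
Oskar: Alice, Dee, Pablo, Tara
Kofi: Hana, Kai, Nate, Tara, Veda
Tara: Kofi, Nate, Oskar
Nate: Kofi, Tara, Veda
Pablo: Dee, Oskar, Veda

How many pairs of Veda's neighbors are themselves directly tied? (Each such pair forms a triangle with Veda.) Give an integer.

2

Veda's neighbors: Beata, Dee, Kofi, Nate, and Pablo.
Neighbor pairs that are themselves tied: Veda–Dee–Pablo; Veda–Kofi–Nate. Each forms one triangle with Veda, for 2 in total.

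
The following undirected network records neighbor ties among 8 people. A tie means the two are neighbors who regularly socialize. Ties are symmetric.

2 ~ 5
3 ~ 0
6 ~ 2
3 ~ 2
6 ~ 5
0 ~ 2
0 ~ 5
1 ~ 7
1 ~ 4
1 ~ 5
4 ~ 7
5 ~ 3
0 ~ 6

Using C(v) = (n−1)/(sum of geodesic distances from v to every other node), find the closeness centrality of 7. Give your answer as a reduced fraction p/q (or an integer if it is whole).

7/16

Distances from 7: 0:3, 1:1, 2:3, 3:3, 4:1, 5:2, 6:3. Sum = 16.
n = 8, so closeness = 7/16.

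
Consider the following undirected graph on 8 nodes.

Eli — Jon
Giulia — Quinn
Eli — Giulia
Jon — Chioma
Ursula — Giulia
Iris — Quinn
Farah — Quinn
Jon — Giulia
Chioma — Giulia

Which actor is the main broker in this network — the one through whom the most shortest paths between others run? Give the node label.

Giulia

Unnormalized betweenness of each node: Chioma:0, Eli:0, Farah:0, Giulia:31/2, Iris:0, Jon:1/2, Quinn:11, Ursula:0.
Giulia has the largest value, 31/2, making it the main broker — the node through which the most shortest paths run.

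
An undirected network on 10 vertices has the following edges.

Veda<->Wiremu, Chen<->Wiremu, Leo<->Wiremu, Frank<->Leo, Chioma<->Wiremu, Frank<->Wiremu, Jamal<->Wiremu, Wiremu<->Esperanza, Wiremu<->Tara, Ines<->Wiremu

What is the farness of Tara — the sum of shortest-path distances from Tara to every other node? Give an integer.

17

Distances from Tara: Chen:2, Chioma:2, Esperanza:2, Frank:2, Ines:2, Jamal:2, Leo:2, Veda:2, Wiremu:1.
Sum = 2 + 2 + 2 + 2 + 2 + 2 + 2 + 2 + 1 = 17.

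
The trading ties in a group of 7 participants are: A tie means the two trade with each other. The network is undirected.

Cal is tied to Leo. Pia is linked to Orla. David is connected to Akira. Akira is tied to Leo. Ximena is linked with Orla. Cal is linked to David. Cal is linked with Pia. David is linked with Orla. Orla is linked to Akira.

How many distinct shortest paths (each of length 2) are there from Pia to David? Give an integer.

The shortest distance is 2. The length-2 paths are: Pia–Cal–David; Pia–Orla–David.
That gives 2 distinct shortest paths.

2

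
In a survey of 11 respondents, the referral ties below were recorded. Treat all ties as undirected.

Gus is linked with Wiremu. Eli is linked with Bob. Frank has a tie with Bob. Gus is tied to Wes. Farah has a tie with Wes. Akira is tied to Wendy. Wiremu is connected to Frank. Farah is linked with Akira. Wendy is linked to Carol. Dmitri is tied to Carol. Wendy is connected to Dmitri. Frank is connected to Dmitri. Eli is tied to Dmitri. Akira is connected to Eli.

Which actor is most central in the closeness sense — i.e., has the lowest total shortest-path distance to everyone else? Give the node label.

Farness (sum of distances to all others) for each node — Akira:21, Bob:24, Carol:25, Dmitri:20, Eli:21, Farah:24, Frank:21, Gus:27, Wendy:22, Wes:27, Wiremu:24.
The smallest farness is 20, for Dmitri, so Dmitri has the highest closeness.

Dmitri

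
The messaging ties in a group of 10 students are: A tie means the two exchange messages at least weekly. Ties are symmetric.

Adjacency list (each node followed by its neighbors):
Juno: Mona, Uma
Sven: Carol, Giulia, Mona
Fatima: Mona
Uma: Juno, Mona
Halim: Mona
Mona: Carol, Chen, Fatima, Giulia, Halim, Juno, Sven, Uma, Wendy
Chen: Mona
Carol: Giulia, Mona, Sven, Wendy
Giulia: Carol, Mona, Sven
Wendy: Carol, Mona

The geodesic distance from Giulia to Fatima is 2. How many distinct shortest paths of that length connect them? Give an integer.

1

The shortest distance is 2, and the only length-2 path is Giulia–Mona–Fatima. So there is exactly 1 shortest path.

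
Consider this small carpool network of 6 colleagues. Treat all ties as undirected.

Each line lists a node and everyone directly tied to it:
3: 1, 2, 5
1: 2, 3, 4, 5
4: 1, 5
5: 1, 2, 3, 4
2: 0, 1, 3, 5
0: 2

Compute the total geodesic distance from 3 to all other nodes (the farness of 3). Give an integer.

Distances from 3: 0:2, 1:1, 2:1, 4:2, 5:1.
Sum = 2 + 1 + 1 + 2 + 1 = 7.

7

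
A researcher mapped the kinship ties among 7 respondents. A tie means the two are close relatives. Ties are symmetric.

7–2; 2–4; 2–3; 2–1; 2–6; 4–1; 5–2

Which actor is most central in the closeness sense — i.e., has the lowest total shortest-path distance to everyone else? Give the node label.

Farness (sum of distances to all others) for each node — 1:10, 2:6, 3:11, 4:10, 5:11, 6:11, 7:11.
The smallest farness is 6, for 2, so 2 has the highest closeness.

2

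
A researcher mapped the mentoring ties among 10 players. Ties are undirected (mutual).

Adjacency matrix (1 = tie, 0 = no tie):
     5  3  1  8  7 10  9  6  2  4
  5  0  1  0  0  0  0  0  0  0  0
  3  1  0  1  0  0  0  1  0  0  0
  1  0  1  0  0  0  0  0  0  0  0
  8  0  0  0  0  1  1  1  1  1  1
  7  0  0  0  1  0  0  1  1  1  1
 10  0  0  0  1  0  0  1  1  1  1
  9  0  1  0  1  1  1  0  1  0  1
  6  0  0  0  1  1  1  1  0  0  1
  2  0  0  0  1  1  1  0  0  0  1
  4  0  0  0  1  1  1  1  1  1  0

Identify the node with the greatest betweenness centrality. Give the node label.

Unnormalized betweenness of each node: 1:0, 2:1/5, 3:15, 4:29/20, 5:0, 6:1/5, 7:5/4, 8:29/20, 9:91/5, 10:5/4.
9 has the largest value, 91/5, making it the main broker — the node through which the most shortest paths run.

9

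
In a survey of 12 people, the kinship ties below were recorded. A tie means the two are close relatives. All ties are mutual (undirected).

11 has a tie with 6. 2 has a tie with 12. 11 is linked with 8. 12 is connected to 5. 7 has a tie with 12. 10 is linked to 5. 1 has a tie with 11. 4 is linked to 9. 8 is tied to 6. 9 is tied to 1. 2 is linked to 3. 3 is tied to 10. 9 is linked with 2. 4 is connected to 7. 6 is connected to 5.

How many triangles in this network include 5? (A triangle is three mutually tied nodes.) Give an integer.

0

5's neighbors are 6, 10, and 12, but none of them are tied to each other, so no triangle contains 5.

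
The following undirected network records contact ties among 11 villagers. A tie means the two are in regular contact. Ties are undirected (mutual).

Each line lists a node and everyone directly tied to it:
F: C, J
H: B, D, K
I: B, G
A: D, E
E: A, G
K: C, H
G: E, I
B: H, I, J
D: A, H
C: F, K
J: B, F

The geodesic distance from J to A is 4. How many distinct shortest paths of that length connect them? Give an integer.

The shortest distance is 4, and the only length-4 path is J–B–H–D–A. So there is exactly 1 shortest path.

1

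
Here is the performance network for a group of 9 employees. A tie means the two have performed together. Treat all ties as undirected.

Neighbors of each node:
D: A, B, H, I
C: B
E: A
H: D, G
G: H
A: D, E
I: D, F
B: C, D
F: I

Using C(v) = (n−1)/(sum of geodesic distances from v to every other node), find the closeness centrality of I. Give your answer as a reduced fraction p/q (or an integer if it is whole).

Distances from I: A:2, B:2, C:3, D:1, E:3, F:1, G:3, H:2. Sum = 17.
n = 9, so closeness = 8/17.

8/17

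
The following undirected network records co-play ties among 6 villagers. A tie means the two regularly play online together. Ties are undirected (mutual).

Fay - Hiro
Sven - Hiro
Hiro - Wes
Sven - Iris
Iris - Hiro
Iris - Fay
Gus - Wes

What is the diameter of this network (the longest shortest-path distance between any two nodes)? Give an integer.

3

Eccentricity of each node (its greatest distance to any other): Fay:3, Gus:3, Hiro:2, Iris:3, Sven:3, Wes:2.
The maximum eccentricity is 3, realized for instance by the pair Gus–Sven via Gus – Wes – Hiro – Sven. So the diameter is 3.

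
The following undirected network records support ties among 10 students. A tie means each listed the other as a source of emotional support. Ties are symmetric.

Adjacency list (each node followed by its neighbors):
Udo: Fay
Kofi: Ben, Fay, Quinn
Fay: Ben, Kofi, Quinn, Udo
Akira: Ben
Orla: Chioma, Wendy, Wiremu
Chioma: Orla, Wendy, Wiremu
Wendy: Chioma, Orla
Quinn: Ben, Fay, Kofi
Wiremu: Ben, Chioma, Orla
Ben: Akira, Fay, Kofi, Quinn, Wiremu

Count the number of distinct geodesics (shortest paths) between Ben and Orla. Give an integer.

1

The shortest distance is 2, and the only length-2 path is Ben–Wiremu–Orla. So there is exactly 1 shortest path.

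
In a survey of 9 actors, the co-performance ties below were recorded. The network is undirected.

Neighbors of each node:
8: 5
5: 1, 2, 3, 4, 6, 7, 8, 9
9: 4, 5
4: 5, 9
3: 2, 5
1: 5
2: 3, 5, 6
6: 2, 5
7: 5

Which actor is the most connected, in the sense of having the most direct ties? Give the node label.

Degrees — 1:1, 2:3, 3:2, 4:2, 5:8, 6:2, 7:1, 8:1, 9:2.
The maximum is 8, attained only by 5.

5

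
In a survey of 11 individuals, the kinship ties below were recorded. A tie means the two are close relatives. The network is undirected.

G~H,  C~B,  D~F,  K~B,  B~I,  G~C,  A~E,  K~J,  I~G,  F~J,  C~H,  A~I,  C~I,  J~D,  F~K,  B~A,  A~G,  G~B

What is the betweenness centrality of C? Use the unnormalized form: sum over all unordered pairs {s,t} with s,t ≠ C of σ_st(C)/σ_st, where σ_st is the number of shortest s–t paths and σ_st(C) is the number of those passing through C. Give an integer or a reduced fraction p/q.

3

Pairs whose geodesics pass through C — F–H: 1/2; D–H: 2/4; J–H: 1/2; K–H: 1/2; B–H: 1/2; I–H: 1/2.
All other pairs contribute 0.
Summing the contributions gives betweenness(C) = 3.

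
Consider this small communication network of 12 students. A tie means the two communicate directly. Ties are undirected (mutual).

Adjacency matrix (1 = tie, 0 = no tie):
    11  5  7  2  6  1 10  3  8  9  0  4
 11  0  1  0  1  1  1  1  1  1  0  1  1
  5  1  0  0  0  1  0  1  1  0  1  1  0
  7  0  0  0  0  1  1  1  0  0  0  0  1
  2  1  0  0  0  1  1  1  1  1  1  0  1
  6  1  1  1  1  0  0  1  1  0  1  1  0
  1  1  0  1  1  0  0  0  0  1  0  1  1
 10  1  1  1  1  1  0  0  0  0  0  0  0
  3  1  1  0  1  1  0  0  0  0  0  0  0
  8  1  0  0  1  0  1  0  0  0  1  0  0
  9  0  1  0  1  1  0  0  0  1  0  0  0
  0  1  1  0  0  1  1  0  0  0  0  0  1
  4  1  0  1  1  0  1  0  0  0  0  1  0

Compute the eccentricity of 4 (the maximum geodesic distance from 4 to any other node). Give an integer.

2

Distances from 4: 0:1, 1:1, 2:1, 3:2, 5:2, 6:2, 7:1, 8:2, 9:2, 10:2, 11:1.
The largest is 2 (to 5, 6, 10, 3, 8, and 9), so the eccentricity of 4 is 2.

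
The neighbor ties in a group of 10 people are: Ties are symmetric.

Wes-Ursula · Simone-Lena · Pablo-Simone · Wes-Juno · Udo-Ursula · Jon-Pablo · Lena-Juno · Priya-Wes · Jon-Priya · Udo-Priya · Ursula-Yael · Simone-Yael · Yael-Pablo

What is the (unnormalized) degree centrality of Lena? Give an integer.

Lena is directly tied to Juno and Simone. That is 2 neighbors, so the degree of Lena is 2.

2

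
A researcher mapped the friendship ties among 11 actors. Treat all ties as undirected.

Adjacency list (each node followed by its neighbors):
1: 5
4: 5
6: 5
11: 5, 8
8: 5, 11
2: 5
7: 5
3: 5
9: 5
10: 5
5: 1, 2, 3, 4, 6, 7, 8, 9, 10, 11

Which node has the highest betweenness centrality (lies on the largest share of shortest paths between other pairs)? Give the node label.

Unnormalized betweenness of each node: 1:0, 2:0, 3:0, 4:0, 5:44, 6:0, 7:0, 8:0, 9:0, 10:0, 11:0.
5 has the largest value, 44, making it the main broker — the node through which the most shortest paths run.

5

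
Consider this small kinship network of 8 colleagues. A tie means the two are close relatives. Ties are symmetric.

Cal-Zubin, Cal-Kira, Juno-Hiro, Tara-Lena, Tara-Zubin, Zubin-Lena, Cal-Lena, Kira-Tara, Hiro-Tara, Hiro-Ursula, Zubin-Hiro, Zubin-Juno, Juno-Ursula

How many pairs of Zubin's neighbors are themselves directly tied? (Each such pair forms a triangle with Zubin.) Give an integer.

4

Zubin's neighbors: Cal, Hiro, Juno, Lena, and Tara.
Neighbor pairs that are themselves tied: Zubin–Cal–Lena; Zubin–Hiro–Juno; Zubin–Hiro–Tara; Zubin–Lena–Tara. Each forms one triangle with Zubin, for 4 in total.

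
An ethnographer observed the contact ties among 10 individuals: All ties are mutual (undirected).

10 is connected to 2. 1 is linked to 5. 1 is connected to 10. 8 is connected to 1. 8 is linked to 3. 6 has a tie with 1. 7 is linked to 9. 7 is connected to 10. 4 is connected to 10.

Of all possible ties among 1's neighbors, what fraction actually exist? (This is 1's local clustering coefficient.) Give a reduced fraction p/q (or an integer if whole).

1's neighbors: 5, 6, 8, and 10 (k = 4).
Possible neighbor pairs: C(4,2) = 6. Edges among them: none → e = 0.
Clustering(1) = 0/6 = 0.

0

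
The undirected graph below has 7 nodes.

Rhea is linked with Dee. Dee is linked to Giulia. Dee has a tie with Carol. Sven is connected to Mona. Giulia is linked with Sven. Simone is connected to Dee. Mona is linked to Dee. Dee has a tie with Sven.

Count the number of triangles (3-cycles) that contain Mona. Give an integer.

1

Mona's neighbors: Dee and Sven.
Neighbor pairs that are themselves tied: Mona–Dee–Sven. Each forms one triangle with Mona, for 1 in total.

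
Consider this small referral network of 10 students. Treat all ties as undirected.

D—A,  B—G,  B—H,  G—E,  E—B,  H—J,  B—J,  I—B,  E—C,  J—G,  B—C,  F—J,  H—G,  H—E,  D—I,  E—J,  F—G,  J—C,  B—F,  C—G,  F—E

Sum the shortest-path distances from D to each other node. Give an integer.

Distances from D: A:1, B:2, C:3, E:3, F:3, G:3, H:3, I:1, J:3.
Sum = 1 + 2 + 3 + 3 + 3 + 3 + 3 + 1 + 3 = 22.

22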